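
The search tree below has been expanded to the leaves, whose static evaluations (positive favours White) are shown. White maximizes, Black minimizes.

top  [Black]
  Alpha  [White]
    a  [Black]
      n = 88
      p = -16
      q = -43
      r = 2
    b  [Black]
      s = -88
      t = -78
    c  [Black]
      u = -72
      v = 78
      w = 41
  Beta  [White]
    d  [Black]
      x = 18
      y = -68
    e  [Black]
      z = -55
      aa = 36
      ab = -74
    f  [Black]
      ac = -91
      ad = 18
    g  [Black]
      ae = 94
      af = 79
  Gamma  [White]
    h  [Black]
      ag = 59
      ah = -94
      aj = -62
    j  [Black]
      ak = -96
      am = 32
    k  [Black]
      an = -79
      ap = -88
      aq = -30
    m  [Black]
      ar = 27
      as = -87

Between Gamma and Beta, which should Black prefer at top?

Gamma

h (Black): min(59, -94, -62) = -94
j (Black): min(-96, 32) = -96
k (Black): min(-79, -88, -30) = -88
m (Black): min(27, -87) = -87
Gamma (White): max(-94, -96, -88, -87) = -87
d (Black): min(18, -68) = -68
e (Black): min(-55, 36, -74) = -74
f (Black): min(-91, 18) = -91
g (Black): min(94, 79) = 79
Beta (White): max(-68, -74, -91, 79) = 79
Black prefers the lower value; Gamma=-87, Beta=79. Gamma is better since -87 < 79.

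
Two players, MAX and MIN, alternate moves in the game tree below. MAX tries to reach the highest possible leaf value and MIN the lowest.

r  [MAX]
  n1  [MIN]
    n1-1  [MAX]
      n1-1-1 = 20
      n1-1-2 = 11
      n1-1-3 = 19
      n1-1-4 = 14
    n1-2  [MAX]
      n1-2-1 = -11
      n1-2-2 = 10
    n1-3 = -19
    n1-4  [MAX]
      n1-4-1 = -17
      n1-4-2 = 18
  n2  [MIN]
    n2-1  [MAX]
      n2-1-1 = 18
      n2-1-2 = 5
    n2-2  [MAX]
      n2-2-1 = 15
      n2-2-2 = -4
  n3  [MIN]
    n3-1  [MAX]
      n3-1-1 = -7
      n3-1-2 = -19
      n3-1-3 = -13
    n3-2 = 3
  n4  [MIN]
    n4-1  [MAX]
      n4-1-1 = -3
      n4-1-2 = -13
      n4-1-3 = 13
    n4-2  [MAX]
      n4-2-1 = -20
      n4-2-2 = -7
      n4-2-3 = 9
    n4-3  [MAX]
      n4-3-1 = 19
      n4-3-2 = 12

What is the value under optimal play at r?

n1-1 (MAX): max(20, 11, 19, 14) = 20
n1-2 (MAX): max(-11, 10) = 10
n1-4 (MAX): max(-17, 18) = 18
n1 (MIN): min(20, 10, -19, 18) = -19
n2-1 (MAX): max(18, 5) = 18
n2-2 (MAX): max(15, -4) = 15
n2 (MIN): min(18, 15) = 15
n3-1 (MAX): max(-7, -19, -13) = -7
n3 (MIN): min(-7, 3) = -7
n4-1 (MAX): max(-3, -13, 13) = 13
n4-2 (MAX): max(-20, -7, 9) = 9
n4-3 (MAX): max(19, 12) = 19
n4 (MIN): min(13, 9, 19) = 9
r (MAX): max(-19, 15, -7, 9) = 15

15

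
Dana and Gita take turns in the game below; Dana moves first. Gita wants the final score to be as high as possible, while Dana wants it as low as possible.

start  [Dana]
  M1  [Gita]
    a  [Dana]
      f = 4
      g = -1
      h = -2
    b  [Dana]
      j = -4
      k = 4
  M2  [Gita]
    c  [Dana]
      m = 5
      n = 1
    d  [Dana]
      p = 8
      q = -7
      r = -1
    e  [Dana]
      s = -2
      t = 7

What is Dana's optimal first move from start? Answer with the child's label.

a (Dana): min(4, -1, -2) = -2
b (Dana): min(-4, 4) = -4
M1 (Gita): max(-2, -4) = -2
c (Dana): min(5, 1) = 1
d (Dana): min(8, -7, -1) = -7
e (Dana): min(-2, 7) = -2
M2 (Gita): max(1, -7, -2) = 1
start (Dana): min(-2, 1) = -2
Dana at start wants the lowest of {M1=-2, M2=1}, so chooses M1.

M1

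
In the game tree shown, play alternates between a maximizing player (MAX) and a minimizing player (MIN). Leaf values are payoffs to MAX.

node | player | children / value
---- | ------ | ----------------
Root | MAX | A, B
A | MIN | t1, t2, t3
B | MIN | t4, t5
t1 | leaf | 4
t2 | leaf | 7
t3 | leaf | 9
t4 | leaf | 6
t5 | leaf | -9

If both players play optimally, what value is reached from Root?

4

A (MIN): min(4, 7, 9) = 4
B (MIN): min(6, -9) = -9
Root (MAX): max(4, -9) = 4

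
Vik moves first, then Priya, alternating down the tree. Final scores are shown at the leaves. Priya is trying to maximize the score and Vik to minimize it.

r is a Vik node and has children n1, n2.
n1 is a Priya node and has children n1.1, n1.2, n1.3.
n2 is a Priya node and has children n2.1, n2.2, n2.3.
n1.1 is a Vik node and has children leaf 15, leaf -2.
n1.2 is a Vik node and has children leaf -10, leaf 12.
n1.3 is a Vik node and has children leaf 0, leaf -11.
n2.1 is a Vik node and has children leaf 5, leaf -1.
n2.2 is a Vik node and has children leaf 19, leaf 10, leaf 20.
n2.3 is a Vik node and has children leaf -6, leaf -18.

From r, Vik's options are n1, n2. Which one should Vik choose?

n1.1 (Vik): min(15, -2) = -2
n1.2 (Vik): min(-10, 12) = -10
n1.3 (Vik): min(0, -11) = -11
n1 (Priya): max(-2, -10, -11) = -2
n2.1 (Vik): min(5, -1) = -1
n2.2 (Vik): min(19, 10, 20) = 10
n2.3 (Vik): min(-6, -18) = -18
n2 (Priya): max(-1, 10, -18) = 10
r (Vik): min(-2, 10) = -2
Vik at r wants the lowest of {n1=-2, n2=10}, so chooses n1.

n1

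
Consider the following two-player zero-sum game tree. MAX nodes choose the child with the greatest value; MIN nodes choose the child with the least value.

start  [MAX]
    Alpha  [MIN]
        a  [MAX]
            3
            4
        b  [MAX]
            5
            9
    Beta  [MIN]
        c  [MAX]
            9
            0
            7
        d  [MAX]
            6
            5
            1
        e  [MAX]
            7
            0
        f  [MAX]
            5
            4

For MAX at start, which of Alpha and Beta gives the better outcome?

a (MAX): max(3, 4) = 4
b (MAX): max(5, 9) = 9
Alpha (MIN): min(4, 9) = 4
c (MAX): max(9, 0, 7) = 9
d (MAX): max(6, 5, 1) = 6
e (MAX): max(7, 0) = 7
f (MAX): max(5, 4) = 5
Beta (MIN): min(9, 6, 7, 5) = 5
MAX prefers the higher value; Alpha=4, Beta=5. Beta is better since 5 > 4.

Beta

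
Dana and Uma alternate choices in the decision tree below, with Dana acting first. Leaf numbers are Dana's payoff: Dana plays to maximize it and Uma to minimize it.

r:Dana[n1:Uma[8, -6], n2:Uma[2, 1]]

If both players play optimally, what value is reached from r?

n1 (Uma): min(8, -6) = -6
n2 (Uma): min(2, 1) = 1
r (Dana): max(-6, 1) = 1

1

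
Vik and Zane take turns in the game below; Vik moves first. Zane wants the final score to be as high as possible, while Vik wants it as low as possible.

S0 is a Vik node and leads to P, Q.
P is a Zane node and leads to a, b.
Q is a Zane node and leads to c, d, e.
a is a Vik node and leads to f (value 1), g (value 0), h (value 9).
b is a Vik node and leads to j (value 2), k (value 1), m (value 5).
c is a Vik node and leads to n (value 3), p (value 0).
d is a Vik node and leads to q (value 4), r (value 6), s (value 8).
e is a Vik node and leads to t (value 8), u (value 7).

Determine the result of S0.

1

a (Vik): min(1, 0, 9) = 0
b (Vik): min(2, 1, 5) = 1
P (Zane): max(0, 1) = 1
c (Vik): min(3, 0) = 0
d (Vik): min(4, 6, 8) = 4
e (Vik): min(8, 7) = 7
Q (Zane): max(0, 4, 7) = 7
S0 (Vik): min(1, 7) = 1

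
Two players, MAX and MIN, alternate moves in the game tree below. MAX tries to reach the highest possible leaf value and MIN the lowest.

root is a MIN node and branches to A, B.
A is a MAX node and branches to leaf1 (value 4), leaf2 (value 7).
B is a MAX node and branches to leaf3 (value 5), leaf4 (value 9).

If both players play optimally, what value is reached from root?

7

A (MAX): max(4, 7) = 7
B (MAX): max(5, 9) = 9
root (MIN): min(7, 9) = 7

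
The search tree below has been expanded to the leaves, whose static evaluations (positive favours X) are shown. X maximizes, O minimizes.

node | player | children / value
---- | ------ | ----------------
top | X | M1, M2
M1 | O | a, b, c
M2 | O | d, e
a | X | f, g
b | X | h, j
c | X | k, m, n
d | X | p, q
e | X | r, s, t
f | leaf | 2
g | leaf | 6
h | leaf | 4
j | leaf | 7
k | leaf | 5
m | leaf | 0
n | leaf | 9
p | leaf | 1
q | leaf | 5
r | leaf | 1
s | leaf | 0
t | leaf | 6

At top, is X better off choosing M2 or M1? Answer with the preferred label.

d (X): max(1, 5) = 5
e (X): max(1, 0, 6) = 6
M2 (O): min(5, 6) = 5
a (X): max(2, 6) = 6
b (X): max(4, 7) = 7
c (X): max(5, 0, 9) = 9
M1 (O): min(6, 7, 9) = 6
X prefers the higher value; M2=5, M1=6. M1 is better since 6 > 5.

M1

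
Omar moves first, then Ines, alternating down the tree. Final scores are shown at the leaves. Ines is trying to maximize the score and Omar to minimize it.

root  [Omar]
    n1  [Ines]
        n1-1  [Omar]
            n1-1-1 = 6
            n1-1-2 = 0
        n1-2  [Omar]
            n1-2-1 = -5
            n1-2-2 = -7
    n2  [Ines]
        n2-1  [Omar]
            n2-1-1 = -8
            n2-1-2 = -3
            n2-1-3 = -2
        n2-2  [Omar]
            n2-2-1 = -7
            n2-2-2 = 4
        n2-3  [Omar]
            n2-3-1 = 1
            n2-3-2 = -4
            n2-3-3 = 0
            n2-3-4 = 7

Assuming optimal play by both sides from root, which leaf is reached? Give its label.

n1-1 (Omar): min(6, 0) = 0
n1-2 (Omar): min(-5, -7) = -7
n1 (Ines): max(0, -7) = 0
n2-1 (Omar): min(-8, -3, -2) = -8
n2-2 (Omar): min(-7, 4) = -7
n2-3 (Omar): min(1, -4, 0, 7) = -4
n2 (Ines): max(-8, -7, -4) = -4
root (Omar): min(0, -4) = -4
At root, Omar picks n2 (lowest: -4).
At n2, Ines picks n2-3 (highest: -4).
At n2-3, Omar picks n2-3-2 (lowest: -4).
Terminal value -4.

n2-3-2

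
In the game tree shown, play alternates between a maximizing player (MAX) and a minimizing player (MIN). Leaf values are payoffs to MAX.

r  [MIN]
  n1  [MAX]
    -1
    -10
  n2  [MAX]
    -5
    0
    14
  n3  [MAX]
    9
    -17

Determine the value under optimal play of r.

n1 (MAX): max(-1, -10) = -1
n2 (MAX): max(-5, 0, 14) = 14
n3 (MAX): max(9, -17) = 9
r (MIN): min(-1, 14, 9) = -1

-1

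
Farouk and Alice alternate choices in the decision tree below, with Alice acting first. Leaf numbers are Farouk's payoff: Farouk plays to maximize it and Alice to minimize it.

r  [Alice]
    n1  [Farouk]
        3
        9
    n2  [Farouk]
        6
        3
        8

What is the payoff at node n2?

8

n2 (Farouk): max(6, 3, 8) = 8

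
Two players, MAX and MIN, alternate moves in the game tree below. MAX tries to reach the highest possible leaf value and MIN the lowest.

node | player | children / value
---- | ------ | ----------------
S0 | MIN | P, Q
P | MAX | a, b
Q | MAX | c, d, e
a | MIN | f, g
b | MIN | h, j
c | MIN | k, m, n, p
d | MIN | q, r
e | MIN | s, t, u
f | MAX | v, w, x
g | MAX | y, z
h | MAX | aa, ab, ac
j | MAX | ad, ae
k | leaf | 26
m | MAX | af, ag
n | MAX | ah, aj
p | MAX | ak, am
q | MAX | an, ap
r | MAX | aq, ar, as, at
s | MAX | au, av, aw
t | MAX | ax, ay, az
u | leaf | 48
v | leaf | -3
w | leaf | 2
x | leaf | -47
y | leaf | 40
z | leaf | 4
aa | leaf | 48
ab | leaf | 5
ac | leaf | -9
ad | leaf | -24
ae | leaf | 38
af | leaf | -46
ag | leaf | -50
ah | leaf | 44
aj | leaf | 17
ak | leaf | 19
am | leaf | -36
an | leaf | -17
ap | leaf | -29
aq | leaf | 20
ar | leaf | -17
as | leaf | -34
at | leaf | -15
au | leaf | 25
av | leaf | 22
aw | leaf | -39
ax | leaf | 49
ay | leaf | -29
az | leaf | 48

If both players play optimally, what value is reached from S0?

25

f (MAX): max(-3, 2, -47) = 2
g (MAX): max(40, 4) = 40
a (MIN): min(2, 40) = 2
h (MAX): max(48, 5, -9) = 48
j (MAX): max(-24, 38) = 38
b (MIN): min(48, 38) = 38
P (MAX): max(2, 38) = 38
m (MAX): max(-46, -50) = -46
n (MAX): max(44, 17) = 44
p (MAX): max(19, -36) = 19
c (MIN): min(26, -46, 44, 19) = -46
q (MAX): max(-17, -29) = -17
r (MAX): max(20, -17, -34, -15) = 20
d (MIN): min(-17, 20) = -17
s (MAX): max(25, 22, -39) = 25
t (MAX): max(49, -29, 48) = 49
e (MIN): min(25, 49, 48) = 25
Q (MAX): max(-46, -17, 25) = 25
S0 (MIN): min(38, 25) = 25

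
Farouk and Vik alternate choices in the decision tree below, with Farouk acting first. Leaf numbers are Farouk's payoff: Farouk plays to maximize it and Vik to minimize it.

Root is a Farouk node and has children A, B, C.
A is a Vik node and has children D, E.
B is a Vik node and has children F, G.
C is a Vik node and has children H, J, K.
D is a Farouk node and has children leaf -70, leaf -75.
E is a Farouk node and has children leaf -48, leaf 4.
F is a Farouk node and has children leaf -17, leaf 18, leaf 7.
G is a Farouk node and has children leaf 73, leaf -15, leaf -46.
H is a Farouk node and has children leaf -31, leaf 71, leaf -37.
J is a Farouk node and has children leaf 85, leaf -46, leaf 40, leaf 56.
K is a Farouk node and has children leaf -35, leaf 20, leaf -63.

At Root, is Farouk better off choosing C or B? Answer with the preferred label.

C

H (Farouk): max(-31, 71, -37) = 71
J (Farouk): max(85, -46, 40, 56) = 85
K (Farouk): max(-35, 20, -63) = 20
C (Vik): min(71, 85, 20) = 20
F (Farouk): max(-17, 18, 7) = 18
G (Farouk): max(73, -15, -46) = 73
B (Vik): min(18, 73) = 18
Farouk prefers the higher value; C=20, B=18. C is better since 20 > 18.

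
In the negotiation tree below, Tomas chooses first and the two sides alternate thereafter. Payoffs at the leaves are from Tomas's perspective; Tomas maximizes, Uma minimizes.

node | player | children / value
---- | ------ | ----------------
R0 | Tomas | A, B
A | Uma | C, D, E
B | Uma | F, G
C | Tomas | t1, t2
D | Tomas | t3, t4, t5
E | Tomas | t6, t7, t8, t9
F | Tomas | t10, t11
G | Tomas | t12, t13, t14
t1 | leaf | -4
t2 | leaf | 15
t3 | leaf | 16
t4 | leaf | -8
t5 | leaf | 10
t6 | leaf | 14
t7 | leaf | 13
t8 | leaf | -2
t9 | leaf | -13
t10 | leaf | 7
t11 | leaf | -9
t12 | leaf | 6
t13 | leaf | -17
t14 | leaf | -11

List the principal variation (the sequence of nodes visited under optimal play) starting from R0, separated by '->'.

C (Tomas): max(-4, 15) = 15
D (Tomas): max(16, -8, 10) = 16
E (Tomas): max(14, 13, -2, -13) = 14
A (Uma): min(15, 16, 14) = 14
F (Tomas): max(7, -9) = 7
G (Tomas): max(6, -17, -11) = 6
B (Uma): min(7, 6) = 6
R0 (Tomas): max(14, 6) = 14
At R0, Tomas picks A (highest: 14).
At A, Uma picks E (lowest: 14).
At E, Tomas picks t6 (highest: 14).
Terminal value 14.

R0 -> A -> E -> t6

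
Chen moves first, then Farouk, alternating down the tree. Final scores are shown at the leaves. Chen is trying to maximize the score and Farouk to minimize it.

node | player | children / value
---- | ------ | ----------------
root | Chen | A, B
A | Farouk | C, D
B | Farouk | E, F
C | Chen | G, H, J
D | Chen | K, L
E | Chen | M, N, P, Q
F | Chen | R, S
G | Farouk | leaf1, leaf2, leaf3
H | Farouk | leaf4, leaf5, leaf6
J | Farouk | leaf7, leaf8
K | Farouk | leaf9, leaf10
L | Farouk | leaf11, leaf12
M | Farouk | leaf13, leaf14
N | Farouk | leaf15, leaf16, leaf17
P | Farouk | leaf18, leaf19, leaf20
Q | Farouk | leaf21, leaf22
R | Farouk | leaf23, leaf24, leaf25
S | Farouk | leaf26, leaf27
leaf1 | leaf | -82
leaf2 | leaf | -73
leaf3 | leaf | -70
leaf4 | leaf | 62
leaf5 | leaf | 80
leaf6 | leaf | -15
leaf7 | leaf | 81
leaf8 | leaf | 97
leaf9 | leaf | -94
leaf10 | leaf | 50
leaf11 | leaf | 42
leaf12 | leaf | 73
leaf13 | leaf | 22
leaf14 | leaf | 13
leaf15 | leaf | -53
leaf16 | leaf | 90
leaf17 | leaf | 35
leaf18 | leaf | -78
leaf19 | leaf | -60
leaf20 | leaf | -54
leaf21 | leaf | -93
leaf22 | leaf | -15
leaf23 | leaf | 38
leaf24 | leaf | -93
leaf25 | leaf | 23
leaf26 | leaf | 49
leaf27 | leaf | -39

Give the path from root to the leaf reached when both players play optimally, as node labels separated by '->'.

root -> A -> D -> L -> leaf11

G (Farouk): min(-82, -73, -70) = -82
H (Farouk): min(62, 80, -15) = -15
J (Farouk): min(81, 97) = 81
C (Chen): max(-82, -15, 81) = 81
K (Farouk): min(-94, 50) = -94
L (Farouk): min(42, 73) = 42
D (Chen): max(-94, 42) = 42
A (Farouk): min(81, 42) = 42
M (Farouk): min(22, 13) = 13
N (Farouk): min(-53, 90, 35) = -53
P (Farouk): min(-78, -60, -54) = -78
Q (Farouk): min(-93, -15) = -93
E (Chen): max(13, -53, -78, -93) = 13
R (Farouk): min(38, -93, 23) = -93
S (Farouk): min(49, -39) = -39
F (Chen): max(-93, -39) = -39
B (Farouk): min(13, -39) = -39
root (Chen): max(42, -39) = 42
At root, Chen picks A (highest: 42).
At A, Farouk picks D (lowest: 42).
At D, Chen picks L (highest: 42).
At L, Farouk picks leaf11 (lowest: 42).
Terminal value 42.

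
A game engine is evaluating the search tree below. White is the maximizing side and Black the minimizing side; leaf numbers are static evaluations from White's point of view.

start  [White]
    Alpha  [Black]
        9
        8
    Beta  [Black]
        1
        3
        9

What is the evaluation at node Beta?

1

Beta (Black): min(1, 3, 9) = 1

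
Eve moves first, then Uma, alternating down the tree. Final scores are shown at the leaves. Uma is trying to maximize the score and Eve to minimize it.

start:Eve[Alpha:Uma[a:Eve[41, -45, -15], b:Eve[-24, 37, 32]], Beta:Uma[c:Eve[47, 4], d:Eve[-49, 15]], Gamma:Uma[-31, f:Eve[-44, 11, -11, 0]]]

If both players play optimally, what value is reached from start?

a (Eve): min(41, -45, -15) = -45
b (Eve): min(-24, 37, 32) = -24
Alpha (Uma): max(-45, -24) = -24
c (Eve): min(47, 4) = 4
d (Eve): min(-49, 15) = -49
Beta (Uma): max(4, -49) = 4
f (Eve): min(-44, 11, -11, 0) = -44
Gamma (Uma): max(-31, -44) = -31
start (Eve): min(-24, 4, -31) = -31

-31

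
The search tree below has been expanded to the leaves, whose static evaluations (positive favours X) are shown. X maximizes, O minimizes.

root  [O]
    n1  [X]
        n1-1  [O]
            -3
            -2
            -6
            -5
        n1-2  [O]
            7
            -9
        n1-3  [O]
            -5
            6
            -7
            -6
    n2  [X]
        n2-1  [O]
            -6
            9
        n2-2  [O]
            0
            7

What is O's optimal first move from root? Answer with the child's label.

n1

n1-1 (O): min(-3, -2, -6, -5) = -6
n1-2 (O): min(7, -9) = -9
n1-3 (O): min(-5, 6, -7, -6) = -7
n1 (X): max(-6, -9, -7) = -6
n2-1 (O): min(-6, 9) = -6
n2-2 (O): min(0, 7) = 0
n2 (X): max(-6, 0) = 0
root (O): min(-6, 0) = -6
O at root wants the lowest of {n1=-6, n2=0}, so chooses n1.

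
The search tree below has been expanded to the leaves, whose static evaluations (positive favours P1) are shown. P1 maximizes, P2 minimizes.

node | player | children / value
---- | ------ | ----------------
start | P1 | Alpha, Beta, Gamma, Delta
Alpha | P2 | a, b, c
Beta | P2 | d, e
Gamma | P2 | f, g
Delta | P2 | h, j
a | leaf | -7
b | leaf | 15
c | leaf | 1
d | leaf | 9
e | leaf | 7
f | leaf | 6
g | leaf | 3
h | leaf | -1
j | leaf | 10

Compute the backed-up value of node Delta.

-1

Delta (P2): min(-1, 10) = -1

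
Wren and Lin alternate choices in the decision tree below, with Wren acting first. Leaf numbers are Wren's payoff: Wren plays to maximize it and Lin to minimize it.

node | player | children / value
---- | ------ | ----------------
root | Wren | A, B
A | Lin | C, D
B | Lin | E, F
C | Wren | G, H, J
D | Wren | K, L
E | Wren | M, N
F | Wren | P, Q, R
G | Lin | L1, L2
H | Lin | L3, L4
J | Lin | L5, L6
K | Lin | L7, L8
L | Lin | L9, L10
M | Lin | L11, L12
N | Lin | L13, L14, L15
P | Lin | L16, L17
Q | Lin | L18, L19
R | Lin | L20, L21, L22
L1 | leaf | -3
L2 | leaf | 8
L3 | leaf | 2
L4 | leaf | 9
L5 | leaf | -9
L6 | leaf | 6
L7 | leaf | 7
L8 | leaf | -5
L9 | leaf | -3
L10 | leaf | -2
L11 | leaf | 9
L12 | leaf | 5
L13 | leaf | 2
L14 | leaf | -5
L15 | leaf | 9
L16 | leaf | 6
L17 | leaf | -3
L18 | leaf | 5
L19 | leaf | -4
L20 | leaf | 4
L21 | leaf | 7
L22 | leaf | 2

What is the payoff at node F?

P (Lin): min(6, -3) = -3
Q (Lin): min(5, -4) = -4
R (Lin): min(4, 7, 2) = 2
F (Wren): max(-3, -4, 2) = 2

2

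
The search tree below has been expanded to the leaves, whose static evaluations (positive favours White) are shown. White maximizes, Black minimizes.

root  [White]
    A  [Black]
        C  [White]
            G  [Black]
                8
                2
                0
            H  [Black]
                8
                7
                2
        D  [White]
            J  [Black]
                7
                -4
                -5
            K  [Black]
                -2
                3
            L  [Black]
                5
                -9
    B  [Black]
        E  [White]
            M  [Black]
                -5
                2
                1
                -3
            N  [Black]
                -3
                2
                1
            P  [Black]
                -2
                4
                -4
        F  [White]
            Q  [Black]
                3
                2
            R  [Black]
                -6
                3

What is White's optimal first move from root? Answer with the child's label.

A

G (Black): min(8, 2, 0) = 0
H (Black): min(8, 7, 2) = 2
C (White): max(0, 2) = 2
J (Black): min(7, -4, -5) = -5
K (Black): min(-2, 3) = -2
L (Black): min(5, -9) = -9
D (White): max(-5, -2, -9) = -2
A (Black): min(2, -2) = -2
M (Black): min(-5, 2, 1, -3) = -5
N (Black): min(-3, 2, 1) = -3
P (Black): min(-2, 4, -4) = -4
E (White): max(-5, -3, -4) = -3
Q (Black): min(3, 2) = 2
R (Black): min(-6, 3) = -6
F (White): max(2, -6) = 2
B (Black): min(-3, 2) = -3
root (White): max(-2, -3) = -2
White at root wants the highest of {A=-2, B=-3}, so chooses A.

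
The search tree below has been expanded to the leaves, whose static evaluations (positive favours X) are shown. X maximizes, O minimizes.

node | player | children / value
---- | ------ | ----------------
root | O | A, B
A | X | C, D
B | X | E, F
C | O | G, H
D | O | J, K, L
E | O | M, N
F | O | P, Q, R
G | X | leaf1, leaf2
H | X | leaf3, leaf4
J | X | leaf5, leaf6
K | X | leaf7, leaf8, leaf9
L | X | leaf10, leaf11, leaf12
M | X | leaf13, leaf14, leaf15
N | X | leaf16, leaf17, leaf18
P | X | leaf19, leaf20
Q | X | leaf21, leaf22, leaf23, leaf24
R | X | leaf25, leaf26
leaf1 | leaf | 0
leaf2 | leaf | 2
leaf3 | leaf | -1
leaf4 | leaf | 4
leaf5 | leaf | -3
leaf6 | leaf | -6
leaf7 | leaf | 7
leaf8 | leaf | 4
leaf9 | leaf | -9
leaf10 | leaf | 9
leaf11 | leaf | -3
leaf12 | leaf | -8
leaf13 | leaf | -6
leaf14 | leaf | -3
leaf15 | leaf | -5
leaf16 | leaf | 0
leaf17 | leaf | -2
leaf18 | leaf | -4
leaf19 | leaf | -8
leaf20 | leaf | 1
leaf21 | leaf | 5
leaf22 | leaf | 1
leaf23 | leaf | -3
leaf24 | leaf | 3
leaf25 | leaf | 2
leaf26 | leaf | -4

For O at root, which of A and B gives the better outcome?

G (X): max(0, 2) = 2
H (X): max(-1, 4) = 4
C (O): min(2, 4) = 2
J (X): max(-3, -6) = -3
K (X): max(7, 4, -9) = 7
L (X): max(9, -3, -8) = 9
D (O): min(-3, 7, 9) = -3
A (X): max(2, -3) = 2
M (X): max(-6, -3, -5) = -3
N (X): max(0, -2, -4) = 0
E (O): min(-3, 0) = -3
P (X): max(-8, 1) = 1
Q (X): max(5, 1, -3, 3) = 5
R (X): max(2, -4) = 2
F (O): min(1, 5, 2) = 1
B (X): max(-3, 1) = 1
O prefers the lower value; A=2, B=1. B is better since 1 < 2.

B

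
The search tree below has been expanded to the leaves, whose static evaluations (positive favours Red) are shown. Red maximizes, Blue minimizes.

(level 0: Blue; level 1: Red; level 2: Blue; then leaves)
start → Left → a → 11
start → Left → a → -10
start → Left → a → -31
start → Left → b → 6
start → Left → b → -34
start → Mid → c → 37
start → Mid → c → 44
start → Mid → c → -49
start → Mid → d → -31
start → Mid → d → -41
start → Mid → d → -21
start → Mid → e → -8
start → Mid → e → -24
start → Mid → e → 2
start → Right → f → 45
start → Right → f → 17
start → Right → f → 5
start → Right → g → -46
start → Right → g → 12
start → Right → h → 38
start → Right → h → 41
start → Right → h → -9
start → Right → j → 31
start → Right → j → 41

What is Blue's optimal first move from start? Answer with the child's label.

Left

a (Blue): min(11, -10, -31) = -31
b (Blue): min(6, -34) = -34
Left (Red): max(-31, -34) = -31
c (Blue): min(37, 44, -49) = -49
d (Blue): min(-31, -41, -21) = -41
e (Blue): min(-8, -24, 2) = -24
Mid (Red): max(-49, -41, -24) = -24
f (Blue): min(45, 17, 5) = 5
g (Blue): min(-46, 12) = -46
h (Blue): min(38, 41, -9) = -9
j (Blue): min(31, 41) = 31
Right (Red): max(5, -46, -9, 31) = 31
start (Blue): min(-31, -24, 31) = -31
Blue at start wants the lowest of {Left=-31, Mid=-24, Right=31}, so chooses Left.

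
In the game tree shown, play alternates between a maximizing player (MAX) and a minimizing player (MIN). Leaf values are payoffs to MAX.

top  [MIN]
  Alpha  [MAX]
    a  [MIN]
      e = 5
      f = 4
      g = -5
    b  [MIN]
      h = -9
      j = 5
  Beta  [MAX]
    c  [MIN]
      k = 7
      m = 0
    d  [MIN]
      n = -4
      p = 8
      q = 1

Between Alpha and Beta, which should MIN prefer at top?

a (MIN): min(5, 4, -5) = -5
b (MIN): min(-9, 5) = -9
Alpha (MAX): max(-5, -9) = -5
c (MIN): min(7, 0) = 0
d (MIN): min(-4, 8, 1) = -4
Beta (MAX): max(0, -4) = 0
MIN prefers the lower value; Alpha=-5, Beta=0. Alpha is better since -5 < 0.

Alpha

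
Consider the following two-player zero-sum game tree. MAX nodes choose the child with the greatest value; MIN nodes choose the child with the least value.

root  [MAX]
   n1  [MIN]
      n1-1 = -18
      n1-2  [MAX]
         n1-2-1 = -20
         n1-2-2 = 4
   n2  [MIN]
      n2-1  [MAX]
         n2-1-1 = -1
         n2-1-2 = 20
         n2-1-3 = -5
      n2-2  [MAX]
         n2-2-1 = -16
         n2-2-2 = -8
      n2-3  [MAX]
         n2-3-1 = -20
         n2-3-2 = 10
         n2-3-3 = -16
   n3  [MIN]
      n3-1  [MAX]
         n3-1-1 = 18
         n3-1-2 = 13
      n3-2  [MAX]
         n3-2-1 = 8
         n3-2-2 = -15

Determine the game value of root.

n1-2 (MAX): max(-20, 4) = 4
n1 (MIN): min(-18, 4) = -18
n2-1 (MAX): max(-1, 20, -5) = 20
n2-2 (MAX): max(-16, -8) = -8
n2-3 (MAX): max(-20, 10, -16) = 10
n2 (MIN): min(20, -8, 10) = -8
n3-1 (MAX): max(18, 13) = 18
n3-2 (MAX): max(8, -15) = 8
n3 (MIN): min(18, 8) = 8
root (MAX): max(-18, -8, 8) = 8

8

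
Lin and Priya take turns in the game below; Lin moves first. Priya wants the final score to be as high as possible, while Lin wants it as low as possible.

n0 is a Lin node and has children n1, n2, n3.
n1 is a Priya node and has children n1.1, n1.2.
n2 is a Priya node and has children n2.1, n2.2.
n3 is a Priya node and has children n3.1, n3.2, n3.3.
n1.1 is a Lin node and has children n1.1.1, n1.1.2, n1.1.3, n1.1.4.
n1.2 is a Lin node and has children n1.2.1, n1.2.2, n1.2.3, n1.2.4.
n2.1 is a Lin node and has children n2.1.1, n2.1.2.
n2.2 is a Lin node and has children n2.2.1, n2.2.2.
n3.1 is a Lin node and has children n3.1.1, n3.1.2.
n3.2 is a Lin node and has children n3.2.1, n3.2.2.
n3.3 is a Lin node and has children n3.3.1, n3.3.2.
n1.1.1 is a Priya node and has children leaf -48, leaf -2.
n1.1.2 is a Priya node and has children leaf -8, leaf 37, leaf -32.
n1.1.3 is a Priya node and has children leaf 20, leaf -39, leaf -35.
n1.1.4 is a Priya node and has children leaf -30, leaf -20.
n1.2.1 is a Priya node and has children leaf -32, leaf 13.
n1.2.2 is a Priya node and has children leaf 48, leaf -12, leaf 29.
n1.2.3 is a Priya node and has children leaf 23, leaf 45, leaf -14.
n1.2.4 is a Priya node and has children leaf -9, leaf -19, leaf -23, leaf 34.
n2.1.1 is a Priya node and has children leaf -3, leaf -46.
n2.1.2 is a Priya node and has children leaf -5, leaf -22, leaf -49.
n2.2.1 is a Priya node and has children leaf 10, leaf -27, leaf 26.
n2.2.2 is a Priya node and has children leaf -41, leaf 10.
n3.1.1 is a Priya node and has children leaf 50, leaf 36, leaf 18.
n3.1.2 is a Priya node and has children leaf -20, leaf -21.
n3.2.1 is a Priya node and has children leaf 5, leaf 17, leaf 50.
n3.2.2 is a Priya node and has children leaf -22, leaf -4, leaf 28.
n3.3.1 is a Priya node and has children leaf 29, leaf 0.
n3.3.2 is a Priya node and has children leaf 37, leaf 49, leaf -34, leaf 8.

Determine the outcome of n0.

10

n1.1.1 (Priya): max(-48, -2) = -2
n1.1.2 (Priya): max(-8, 37, -32) = 37
n1.1.3 (Priya): max(20, -39, -35) = 20
n1.1.4 (Priya): max(-30, -20) = -20
n1.1 (Lin): min(-2, 37, 20, -20) = -20
n1.2.1 (Priya): max(-32, 13) = 13
n1.2.2 (Priya): max(48, -12, 29) = 48
n1.2.3 (Priya): max(23, 45, -14) = 45
n1.2.4 (Priya): max(-9, -19, -23, 34) = 34
n1.2 (Lin): min(13, 48, 45, 34) = 13
n1 (Priya): max(-20, 13) = 13
n2.1.1 (Priya): max(-3, -46) = -3
n2.1.2 (Priya): max(-5, -22, -49) = -5
n2.1 (Lin): min(-3, -5) = -5
n2.2.1 (Priya): max(10, -27, 26) = 26
n2.2.2 (Priya): max(-41, 10) = 10
n2.2 (Lin): min(26, 10) = 10
n2 (Priya): max(-5, 10) = 10
n3.1.1 (Priya): max(50, 36, 18) = 50
n3.1.2 (Priya): max(-20, -21) = -20
n3.1 (Lin): min(50, -20) = -20
n3.2.1 (Priya): max(5, 17, 50) = 50
n3.2.2 (Priya): max(-22, -4, 28) = 28
n3.2 (Lin): min(50, 28) = 28
n3.3.1 (Priya): max(29, 0) = 29
n3.3.2 (Priya): max(37, 49, -34, 8) = 49
n3.3 (Lin): min(29, 49) = 29
n3 (Priya): max(-20, 28, 29) = 29
n0 (Lin): min(13, 10, 29) = 10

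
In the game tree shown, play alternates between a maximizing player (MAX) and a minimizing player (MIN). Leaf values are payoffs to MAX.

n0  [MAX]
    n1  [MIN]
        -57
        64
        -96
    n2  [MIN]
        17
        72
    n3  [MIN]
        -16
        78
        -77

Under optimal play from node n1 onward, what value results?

-96

n1 (MIN): min(-57, 64, -96) = -96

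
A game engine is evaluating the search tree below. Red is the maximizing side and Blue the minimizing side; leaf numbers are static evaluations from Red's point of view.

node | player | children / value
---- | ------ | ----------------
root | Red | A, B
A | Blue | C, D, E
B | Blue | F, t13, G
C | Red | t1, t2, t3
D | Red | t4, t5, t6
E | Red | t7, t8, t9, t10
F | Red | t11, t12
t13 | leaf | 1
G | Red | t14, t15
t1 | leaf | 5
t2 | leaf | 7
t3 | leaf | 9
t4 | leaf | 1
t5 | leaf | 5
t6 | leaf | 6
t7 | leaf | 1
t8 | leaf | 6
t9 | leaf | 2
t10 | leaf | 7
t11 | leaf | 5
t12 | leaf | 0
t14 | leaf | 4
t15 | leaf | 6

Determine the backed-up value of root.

6

C (Red): max(5, 7, 9) = 9
D (Red): max(1, 5, 6) = 6
E (Red): max(1, 6, 2, 7) = 7
A (Blue): min(9, 6, 7) = 6
F (Red): max(5, 0) = 5
G (Red): max(4, 6) = 6
B (Blue): min(5, 1, 6) = 1
root (Red): max(6, 1) = 6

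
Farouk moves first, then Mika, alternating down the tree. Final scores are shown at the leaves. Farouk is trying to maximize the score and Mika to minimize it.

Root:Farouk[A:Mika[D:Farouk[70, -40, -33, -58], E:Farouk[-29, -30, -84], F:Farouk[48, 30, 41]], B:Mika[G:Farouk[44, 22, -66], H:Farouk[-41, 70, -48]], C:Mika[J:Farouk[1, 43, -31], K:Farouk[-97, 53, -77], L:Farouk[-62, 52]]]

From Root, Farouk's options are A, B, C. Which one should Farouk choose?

D (Farouk): max(70, -40, -33, -58) = 70
E (Farouk): max(-29, -30, -84) = -29
F (Farouk): max(48, 30, 41) = 48
A (Mika): min(70, -29, 48) = -29
G (Farouk): max(44, 22, -66) = 44
H (Farouk): max(-41, 70, -48) = 70
B (Mika): min(44, 70) = 44
J (Farouk): max(1, 43, -31) = 43
K (Farouk): max(-97, 53, -77) = 53
L (Farouk): max(-62, 52) = 52
C (Mika): min(43, 53, 52) = 43
Root (Farouk): max(-29, 44, 43) = 44
Farouk at Root wants the highest of {A=-29, B=44, C=43}, so chooses B.

B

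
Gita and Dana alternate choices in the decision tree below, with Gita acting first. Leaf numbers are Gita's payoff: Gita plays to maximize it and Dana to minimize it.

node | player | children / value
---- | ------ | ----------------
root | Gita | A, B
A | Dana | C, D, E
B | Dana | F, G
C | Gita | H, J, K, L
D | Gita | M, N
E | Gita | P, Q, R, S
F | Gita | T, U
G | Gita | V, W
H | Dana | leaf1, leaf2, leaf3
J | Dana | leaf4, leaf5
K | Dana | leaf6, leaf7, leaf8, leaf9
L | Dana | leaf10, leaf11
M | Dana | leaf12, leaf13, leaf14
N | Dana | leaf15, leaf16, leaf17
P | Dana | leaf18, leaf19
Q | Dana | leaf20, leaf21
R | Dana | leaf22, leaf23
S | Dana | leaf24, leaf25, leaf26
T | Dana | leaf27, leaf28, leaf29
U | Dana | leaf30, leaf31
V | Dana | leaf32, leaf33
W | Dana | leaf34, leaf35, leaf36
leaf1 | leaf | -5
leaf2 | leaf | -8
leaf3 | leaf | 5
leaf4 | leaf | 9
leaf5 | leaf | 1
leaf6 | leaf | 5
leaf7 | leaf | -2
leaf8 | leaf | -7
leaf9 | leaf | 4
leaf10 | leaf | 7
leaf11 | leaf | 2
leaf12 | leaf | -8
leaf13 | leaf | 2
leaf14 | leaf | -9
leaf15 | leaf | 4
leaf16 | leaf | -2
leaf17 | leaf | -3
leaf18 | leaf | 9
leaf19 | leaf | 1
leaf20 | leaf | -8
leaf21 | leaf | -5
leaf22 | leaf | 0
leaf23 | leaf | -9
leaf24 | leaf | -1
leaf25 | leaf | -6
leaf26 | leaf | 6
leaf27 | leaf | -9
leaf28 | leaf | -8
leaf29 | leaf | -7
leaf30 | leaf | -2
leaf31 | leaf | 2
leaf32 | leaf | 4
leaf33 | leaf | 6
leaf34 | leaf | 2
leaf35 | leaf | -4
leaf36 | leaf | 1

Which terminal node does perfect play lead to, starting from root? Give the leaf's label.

H (Dana): min(-5, -8, 5) = -8
J (Dana): min(9, 1) = 1
K (Dana): min(5, -2, -7, 4) = -7
L (Dana): min(7, 2) = 2
C (Gita): max(-8, 1, -7, 2) = 2
M (Dana): min(-8, 2, -9) = -9
N (Dana): min(4, -2, -3) = -3
D (Gita): max(-9, -3) = -3
P (Dana): min(9, 1) = 1
Q (Dana): min(-8, -5) = -8
R (Dana): min(0, -9) = -9
S (Dana): min(-1, -6, 6) = -6
E (Gita): max(1, -8, -9, -6) = 1
A (Dana): min(2, -3, 1) = -3
T (Dana): min(-9, -8, -7) = -9
U (Dana): min(-2, 2) = -2
F (Gita): max(-9, -2) = -2
V (Dana): min(4, 6) = 4
W (Dana): min(2, -4, 1) = -4
G (Gita): max(4, -4) = 4
B (Dana): min(-2, 4) = -2
root (Gita): max(-3, -2) = -2
At root, Gita picks B (highest: -2).
At B, Dana picks F (lowest: -2).
At F, Gita picks U (highest: -2).
At U, Dana picks leaf30 (lowest: -2).
Terminal value -2.

leaf30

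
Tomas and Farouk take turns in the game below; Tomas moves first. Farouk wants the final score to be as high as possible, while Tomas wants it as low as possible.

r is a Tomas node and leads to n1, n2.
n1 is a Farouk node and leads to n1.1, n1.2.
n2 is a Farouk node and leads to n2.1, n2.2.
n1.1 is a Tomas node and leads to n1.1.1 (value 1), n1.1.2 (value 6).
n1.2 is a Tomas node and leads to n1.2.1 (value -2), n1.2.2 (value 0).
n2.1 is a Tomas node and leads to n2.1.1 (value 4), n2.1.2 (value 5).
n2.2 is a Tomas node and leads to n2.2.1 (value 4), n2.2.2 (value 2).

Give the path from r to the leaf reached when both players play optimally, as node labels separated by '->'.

n1.1 (Tomas): min(1, 6) = 1
n1.2 (Tomas): min(-2, 0) = -2
n1 (Farouk): max(1, -2) = 1
n2.1 (Tomas): min(4, 5) = 4
n2.2 (Tomas): min(4, 2) = 2
n2 (Farouk): max(4, 2) = 4
r (Tomas): min(1, 4) = 1
At r, Tomas picks n1 (lowest: 1).
At n1, Farouk picks n1.1 (highest: 1).
At n1.1, Tomas picks n1.1.1 (lowest: 1).
Terminal value 1.

r -> n1 -> n1.1 -> n1.1.1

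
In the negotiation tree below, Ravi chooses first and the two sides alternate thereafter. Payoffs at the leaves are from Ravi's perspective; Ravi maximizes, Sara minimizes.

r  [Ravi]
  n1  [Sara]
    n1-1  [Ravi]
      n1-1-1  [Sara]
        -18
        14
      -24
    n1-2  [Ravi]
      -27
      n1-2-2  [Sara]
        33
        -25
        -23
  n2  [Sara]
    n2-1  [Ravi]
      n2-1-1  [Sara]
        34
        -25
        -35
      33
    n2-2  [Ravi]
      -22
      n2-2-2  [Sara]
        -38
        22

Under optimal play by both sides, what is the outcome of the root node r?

n1-1-1 (Sara): min(-18, 14) = -18
n1-1 (Ravi): max(-18, -24) = -18
n1-2-2 (Sara): min(33, -25, -23) = -25
n1-2 (Ravi): max(-27, -25) = -25
n1 (Sara): min(-18, -25) = -25
n2-1-1 (Sara): min(34, -25, -35) = -35
n2-1 (Ravi): max(-35, 33) = 33
n2-2-2 (Sara): min(-38, 22) = -38
n2-2 (Ravi): max(-22, -38) = -22
n2 (Sara): min(33, -22) = -22
r (Ravi): max(-25, -22) = -22

-22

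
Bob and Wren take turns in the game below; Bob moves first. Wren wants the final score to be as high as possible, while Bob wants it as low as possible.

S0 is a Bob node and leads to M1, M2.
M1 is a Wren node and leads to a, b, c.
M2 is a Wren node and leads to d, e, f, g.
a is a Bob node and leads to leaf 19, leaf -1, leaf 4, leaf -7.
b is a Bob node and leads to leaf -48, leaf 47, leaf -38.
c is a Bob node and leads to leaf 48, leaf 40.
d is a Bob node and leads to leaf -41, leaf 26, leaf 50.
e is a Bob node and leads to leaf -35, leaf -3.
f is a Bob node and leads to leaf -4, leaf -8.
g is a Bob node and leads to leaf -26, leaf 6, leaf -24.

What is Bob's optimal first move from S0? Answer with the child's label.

M2

a (Bob): min(19, -1, 4, -7) = -7
b (Bob): min(-48, 47, -38) = -48
c (Bob): min(48, 40) = 40
M1 (Wren): max(-7, -48, 40) = 40
d (Bob): min(-41, 26, 50) = -41
e (Bob): min(-35, -3) = -35
f (Bob): min(-4, -8) = -8
g (Bob): min(-26, 6, -24) = -26
M2 (Wren): max(-41, -35, -8, -26) = -8
S0 (Bob): min(40, -8) = -8
Bob at S0 wants the lowest of {M1=40, M2=-8}, so chooses M2.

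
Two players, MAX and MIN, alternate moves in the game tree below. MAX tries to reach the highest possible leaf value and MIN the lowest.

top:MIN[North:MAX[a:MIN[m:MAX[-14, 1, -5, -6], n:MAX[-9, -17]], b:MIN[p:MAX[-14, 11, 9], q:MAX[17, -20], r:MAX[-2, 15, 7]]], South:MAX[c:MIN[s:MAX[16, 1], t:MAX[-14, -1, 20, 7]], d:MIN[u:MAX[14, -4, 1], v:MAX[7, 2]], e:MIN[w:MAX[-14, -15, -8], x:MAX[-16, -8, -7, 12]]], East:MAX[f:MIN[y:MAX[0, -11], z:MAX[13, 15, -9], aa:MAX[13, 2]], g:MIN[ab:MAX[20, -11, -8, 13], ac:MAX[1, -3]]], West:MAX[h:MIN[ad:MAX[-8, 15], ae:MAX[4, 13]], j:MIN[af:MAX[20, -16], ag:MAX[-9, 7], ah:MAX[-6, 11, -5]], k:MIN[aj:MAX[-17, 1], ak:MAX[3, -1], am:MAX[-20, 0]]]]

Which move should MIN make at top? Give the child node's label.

m (MAX): max(-14, 1, -5, -6) = 1
n (MAX): max(-9, -17) = -9
a (MIN): min(1, -9) = -9
p (MAX): max(-14, 11, 9) = 11
q (MAX): max(17, -20) = 17
r (MAX): max(-2, 15, 7) = 15
b (MIN): min(11, 17, 15) = 11
North (MAX): max(-9, 11) = 11
s (MAX): max(16, 1) = 16
t (MAX): max(-14, -1, 20, 7) = 20
c (MIN): min(16, 20) = 16
u (MAX): max(14, -4, 1) = 14
v (MAX): max(7, 2) = 7
d (MIN): min(14, 7) = 7
w (MAX): max(-14, -15, -8) = -8
x (MAX): max(-16, -8, -7, 12) = 12
e (MIN): min(-8, 12) = -8
South (MAX): max(16, 7, -8) = 16
y (MAX): max(0, -11) = 0
z (MAX): max(13, 15, -9) = 15
aa (MAX): max(13, 2) = 13
f (MIN): min(0, 15, 13) = 0
ab (MAX): max(20, -11, -8, 13) = 20
ac (MAX): max(1, -3) = 1
g (MIN): min(20, 1) = 1
East (MAX): max(0, 1) = 1
ad (MAX): max(-8, 15) = 15
ae (MAX): max(4, 13) = 13
h (MIN): min(15, 13) = 13
af (MAX): max(20, -16) = 20
ag (MAX): max(-9, 7) = 7
ah (MAX): max(-6, 11, -5) = 11
j (MIN): min(20, 7, 11) = 7
aj (MAX): max(-17, 1) = 1
ak (MAX): max(3, -1) = 3
am (MAX): max(-20, 0) = 0
k (MIN): min(1, 3, 0) = 0
West (MAX): max(13, 7, 0) = 13
top (MIN): min(11, 16, 1, 13) = 1
MIN at top wants the lowest of {North=11, South=16, East=1, West=13}, so chooses East.

East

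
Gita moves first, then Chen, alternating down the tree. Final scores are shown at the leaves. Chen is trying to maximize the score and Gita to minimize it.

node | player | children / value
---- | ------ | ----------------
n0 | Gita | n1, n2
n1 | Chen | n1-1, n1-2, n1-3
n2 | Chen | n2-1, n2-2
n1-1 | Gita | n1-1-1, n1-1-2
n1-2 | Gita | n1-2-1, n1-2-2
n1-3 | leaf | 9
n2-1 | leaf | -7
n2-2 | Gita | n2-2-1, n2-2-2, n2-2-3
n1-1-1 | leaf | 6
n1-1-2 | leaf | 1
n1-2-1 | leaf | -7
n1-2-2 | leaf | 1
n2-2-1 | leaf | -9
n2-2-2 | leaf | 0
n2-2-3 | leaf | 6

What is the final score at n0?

n1-1 (Gita): min(6, 1) = 1
n1-2 (Gita): min(-7, 1) = -7
n1 (Chen): max(1, -7, 9) = 9
n2-2 (Gita): min(-9, 0, 6) = -9
n2 (Chen): max(-7, -9) = -7
n0 (Gita): min(9, -7) = -7

-7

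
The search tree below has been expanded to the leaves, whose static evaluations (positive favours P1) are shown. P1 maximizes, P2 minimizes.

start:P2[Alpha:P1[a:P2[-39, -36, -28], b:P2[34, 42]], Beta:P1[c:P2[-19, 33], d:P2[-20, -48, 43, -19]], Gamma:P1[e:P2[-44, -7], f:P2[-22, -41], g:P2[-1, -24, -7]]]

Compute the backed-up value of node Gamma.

e (P2): min(-44, -7) = -44
f (P2): min(-22, -41) = -41
g (P2): min(-1, -24, -7) = -24
Gamma (P1): max(-44, -41, -24) = -24

-24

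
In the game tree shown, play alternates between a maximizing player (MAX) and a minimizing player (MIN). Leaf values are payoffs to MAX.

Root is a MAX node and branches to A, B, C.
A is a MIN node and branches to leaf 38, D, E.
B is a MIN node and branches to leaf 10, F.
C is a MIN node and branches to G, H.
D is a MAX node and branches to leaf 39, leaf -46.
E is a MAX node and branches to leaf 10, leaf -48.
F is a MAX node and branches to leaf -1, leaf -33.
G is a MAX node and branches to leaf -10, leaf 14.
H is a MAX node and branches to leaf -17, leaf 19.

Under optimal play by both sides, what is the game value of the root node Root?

14

D (MAX): max(39, -46) = 39
E (MAX): max(10, -48) = 10
A (MIN): min(38, 39, 10) = 10
F (MAX): max(-1, -33) = -1
B (MIN): min(10, -1) = -1
G (MAX): max(-10, 14) = 14
H (MAX): max(-17, 19) = 19
C (MIN): min(14, 19) = 14
Root (MAX): max(10, -1, 14) = 14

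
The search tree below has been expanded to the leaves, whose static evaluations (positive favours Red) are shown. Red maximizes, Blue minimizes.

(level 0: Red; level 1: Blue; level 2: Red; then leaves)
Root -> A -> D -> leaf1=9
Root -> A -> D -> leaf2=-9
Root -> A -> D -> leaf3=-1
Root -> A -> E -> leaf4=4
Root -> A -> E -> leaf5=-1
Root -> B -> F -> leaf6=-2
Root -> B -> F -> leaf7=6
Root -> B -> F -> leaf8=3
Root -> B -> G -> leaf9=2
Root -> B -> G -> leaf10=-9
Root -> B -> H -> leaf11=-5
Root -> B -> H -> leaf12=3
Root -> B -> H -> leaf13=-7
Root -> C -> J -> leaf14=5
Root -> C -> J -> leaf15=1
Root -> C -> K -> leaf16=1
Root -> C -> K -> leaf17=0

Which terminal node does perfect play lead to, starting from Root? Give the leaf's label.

leaf4

D (Red): max(9, -9, -1) = 9
E (Red): max(4, -1) = 4
A (Blue): min(9, 4) = 4
F (Red): max(-2, 6, 3) = 6
G (Red): max(2, -9) = 2
H (Red): max(-5, 3, -7) = 3
B (Blue): min(6, 2, 3) = 2
J (Red): max(5, 1) = 5
K (Red): max(1, 0) = 1
C (Blue): min(5, 1) = 1
Root (Red): max(4, 2, 1) = 4
At Root, Red picks A (highest: 4).
At A, Blue picks E (lowest: 4).
At E, Red picks leaf4 (highest: 4).
Terminal value 4.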